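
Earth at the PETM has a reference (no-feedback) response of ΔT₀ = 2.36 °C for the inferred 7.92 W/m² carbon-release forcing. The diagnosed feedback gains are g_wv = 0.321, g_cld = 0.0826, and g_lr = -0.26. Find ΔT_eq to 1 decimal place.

Total gain g = 0.321 + 0.0826 − 0.26 = 0.1436.
Amplification A = 1/(1 − 0.1436) = 1.168.
ΔT = 2.36 × 1.168 = 2.8 °C.

2.8 °C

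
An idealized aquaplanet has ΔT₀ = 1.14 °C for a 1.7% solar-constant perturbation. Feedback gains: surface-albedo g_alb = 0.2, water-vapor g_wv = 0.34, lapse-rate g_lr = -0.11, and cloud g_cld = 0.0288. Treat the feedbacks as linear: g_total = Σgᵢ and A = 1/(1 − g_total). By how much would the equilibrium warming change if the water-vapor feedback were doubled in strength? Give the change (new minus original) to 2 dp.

3.56 °C

Original: g = 0.4588, ΔT = 1.14/(1−0.4588) = 2.1064 °C.
With doubled water-vapor: g' = 0.7988, ΔT' = 1.14/(1−0.7988) = 5.6660 °C.
Change = 5.6660 − 2.1064 = 3.56 °C.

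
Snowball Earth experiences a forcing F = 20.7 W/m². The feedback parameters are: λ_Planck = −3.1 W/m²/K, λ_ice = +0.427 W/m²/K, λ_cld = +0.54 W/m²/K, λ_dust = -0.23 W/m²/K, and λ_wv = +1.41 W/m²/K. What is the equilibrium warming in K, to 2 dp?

Net feedback parameter λ = (−3.1) + (+0.427) + (+0.54) + (-0.23) + (+1.41) = -0.953 W/m²/K.
ΔT = −F/λ = −20.7/(-0.953) = 21.72 K.

21.72 K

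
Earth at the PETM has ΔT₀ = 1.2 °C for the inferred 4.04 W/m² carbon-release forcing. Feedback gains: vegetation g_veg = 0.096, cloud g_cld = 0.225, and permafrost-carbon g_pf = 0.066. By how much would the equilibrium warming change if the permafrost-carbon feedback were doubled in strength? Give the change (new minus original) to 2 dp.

0.24 °C

Original: g = 0.387, ΔT = 1.2/(1−0.387) = 1.9576 °C.
With doubled permafrost-carbon: g' = 0.453, ΔT' = 1.2/(1−0.453) = 2.1938 °C.
Change = 2.1938 − 1.9576 = 0.24 °C.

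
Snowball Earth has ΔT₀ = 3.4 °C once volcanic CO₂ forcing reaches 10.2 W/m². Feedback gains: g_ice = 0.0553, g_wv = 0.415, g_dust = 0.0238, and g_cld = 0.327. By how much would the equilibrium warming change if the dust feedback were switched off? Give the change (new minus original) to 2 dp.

-2.23 °C

Original: g = 0.8211, ΔT = 3.4/(1−0.8211) = 19.0050 °C.
Without dust: g' = 0.7973, ΔT' = 3.4/(1−0.7973) = 16.7736 °C.
Change = 16.7736 − 19.0050 = -2.23 °C.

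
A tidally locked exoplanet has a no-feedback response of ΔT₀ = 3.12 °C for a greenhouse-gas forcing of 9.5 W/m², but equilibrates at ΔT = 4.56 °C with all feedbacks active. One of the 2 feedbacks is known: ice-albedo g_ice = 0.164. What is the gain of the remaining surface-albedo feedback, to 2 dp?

0.15

Amplification A = ΔT/ΔT₀ = 4.56/3.12 = 1.462.
Total gain g = 1 − 1/A = 1 − 1/1.462 = 0.316.
The known gain is 0.164.
g_alb = 0.316 − 0.164 = 0.15.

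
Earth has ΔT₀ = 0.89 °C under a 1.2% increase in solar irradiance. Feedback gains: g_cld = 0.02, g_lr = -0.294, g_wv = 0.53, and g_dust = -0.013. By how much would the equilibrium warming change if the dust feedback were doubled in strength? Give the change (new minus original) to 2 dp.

Original: g = 0.243, ΔT = 0.89/(1−0.243) = 1.1757 °C.
With doubled dust: g' = 0.23, ΔT' = 0.89/(1−0.23) = 1.1558 °C.
Change = 1.1558 − 1.1757 = -0.02 °C.

-0.02 °C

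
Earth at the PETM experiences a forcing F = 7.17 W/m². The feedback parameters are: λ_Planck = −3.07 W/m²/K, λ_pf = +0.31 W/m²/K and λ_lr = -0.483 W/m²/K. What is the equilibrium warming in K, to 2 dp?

2.21 K

Net feedback parameter λ = (−3.07) + (+0.31) + (-0.483) = -3.243 W/m²/K.
ΔT = −F/λ = −7.17/(-3.243) = 2.21 K.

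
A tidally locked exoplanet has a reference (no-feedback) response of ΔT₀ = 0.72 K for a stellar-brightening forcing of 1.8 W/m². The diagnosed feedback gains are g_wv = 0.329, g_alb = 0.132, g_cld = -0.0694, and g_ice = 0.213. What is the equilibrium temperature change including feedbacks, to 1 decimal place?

1.8 K

Total gain g = 0.329 + 0.132 − 0.0694 + 0.213 = 0.6046.
Amplification A = 1/(1 − 0.6046) = 2.529.
ΔT = 0.72 × 2.529 = 1.8 K.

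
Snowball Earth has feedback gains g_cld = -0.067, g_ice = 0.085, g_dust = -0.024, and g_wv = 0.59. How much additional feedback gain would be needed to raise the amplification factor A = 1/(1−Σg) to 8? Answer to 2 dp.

Current total gain = 0.584.
Target gain for A = 8: g* = 1 − 1/8 = 0.875.
Additional gain needed = 0.875 − 0.584 = 0.29.

0.29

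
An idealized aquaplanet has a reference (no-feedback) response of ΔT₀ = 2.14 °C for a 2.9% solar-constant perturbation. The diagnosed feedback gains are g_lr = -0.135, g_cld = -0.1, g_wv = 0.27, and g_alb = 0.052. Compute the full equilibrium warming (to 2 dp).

2.34 °C

Total gain g = -0.135 − 0.1 + 0.27 + 0.052 = 0.087.
Amplification A = 1/(1 − 0.087) = 1.095.
ΔT = 2.14 × 1.095 = 2.34 °C.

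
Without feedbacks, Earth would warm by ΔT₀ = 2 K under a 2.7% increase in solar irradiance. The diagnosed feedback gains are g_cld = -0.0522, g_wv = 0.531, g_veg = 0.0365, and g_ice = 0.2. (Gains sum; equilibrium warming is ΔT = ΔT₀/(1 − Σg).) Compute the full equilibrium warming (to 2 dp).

Total gain g = -0.0522 + 0.531 + 0.0365 + 0.2 = 0.7153.
Amplification A = 1/(1 − 0.7153) = 3.512.
ΔT = 2 × 3.512 = 7.02 K.

7.02 K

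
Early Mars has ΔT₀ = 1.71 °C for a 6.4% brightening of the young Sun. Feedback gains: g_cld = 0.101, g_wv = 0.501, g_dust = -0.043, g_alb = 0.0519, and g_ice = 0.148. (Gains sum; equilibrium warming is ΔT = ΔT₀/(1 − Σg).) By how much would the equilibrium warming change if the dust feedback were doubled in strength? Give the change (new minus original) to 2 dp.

Original: g = 0.7589, ΔT = 1.71/(1−0.7589) = 7.0925 °C.
With doubled dust: g' = 0.7159, ΔT' = 1.71/(1−0.7159) = 6.0190 °C.
Change = 6.0190 − 7.0925 = -1.07 °C.

-1.07 °C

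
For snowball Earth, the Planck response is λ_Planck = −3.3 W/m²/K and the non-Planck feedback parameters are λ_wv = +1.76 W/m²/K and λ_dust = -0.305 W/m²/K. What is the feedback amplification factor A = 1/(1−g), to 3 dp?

Convert to gains: g_wv = 1.76/3.3 = 0.5333; g_dust = -0.305/3.3 = -0.09242.
Total gain g = 0.44088.
A = 1/(1 − 0.44088) = 1.789.

1.789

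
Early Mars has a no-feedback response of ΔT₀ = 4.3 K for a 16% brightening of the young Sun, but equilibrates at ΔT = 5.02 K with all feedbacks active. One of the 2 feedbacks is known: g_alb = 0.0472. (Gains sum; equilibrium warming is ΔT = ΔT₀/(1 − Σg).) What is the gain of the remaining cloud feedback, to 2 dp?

Amplification A = ΔT/ΔT₀ = 5.02/4.3 = 1.167.
Total gain g = 1 − 1/A = 1 − 1/1.167 = 0.1431.
The known gain is 0.0472.
g_cld = 0.1431 − 0.0472 = 0.10.

0.10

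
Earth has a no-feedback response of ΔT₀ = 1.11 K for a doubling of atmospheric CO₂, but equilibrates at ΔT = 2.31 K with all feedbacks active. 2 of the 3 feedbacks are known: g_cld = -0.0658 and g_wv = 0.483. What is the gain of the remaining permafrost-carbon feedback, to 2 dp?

Amplification A = ΔT/ΔT₀ = 2.31/1.11 = 2.081.
Total gain g = 1 − 1/A = 1 − 1/2.081 = 0.5195.
Known gains sum to -0.0658 + 0.483 = 0.4172.
g_pf = 0.5195 − 0.4172 = 0.10.

0.10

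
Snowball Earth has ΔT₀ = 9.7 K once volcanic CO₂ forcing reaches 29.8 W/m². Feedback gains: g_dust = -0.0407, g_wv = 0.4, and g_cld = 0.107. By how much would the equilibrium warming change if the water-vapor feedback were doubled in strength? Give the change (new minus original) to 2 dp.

54.38 K

Original: g = 0.4663, ΔT = 9.7/(1−0.4663) = 18.1750 K.
With doubled water-vapor: g' = 0.8663, ΔT' = 9.7/(1−0.8663) = 72.5505 K.
Change = 72.5505 − 18.1750 = 54.38 K.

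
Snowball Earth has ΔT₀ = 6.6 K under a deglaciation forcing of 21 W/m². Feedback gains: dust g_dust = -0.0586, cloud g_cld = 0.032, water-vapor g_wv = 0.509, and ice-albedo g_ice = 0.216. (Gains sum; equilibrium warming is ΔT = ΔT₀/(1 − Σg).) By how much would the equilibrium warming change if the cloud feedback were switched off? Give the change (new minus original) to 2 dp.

-2.10 K

Original: g = 0.6984, ΔT = 6.6/(1−0.6984) = 21.8833 K.
Without cloud: g' = 0.6664, ΔT' = 6.6/(1−0.6664) = 19.7842 K.
Change = 19.7842 − 21.8833 = -2.10 K.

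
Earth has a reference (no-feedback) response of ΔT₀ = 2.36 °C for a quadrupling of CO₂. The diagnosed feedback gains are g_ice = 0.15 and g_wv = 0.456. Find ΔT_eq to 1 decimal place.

Total gain g = 0.15 + 0.456 = 0.606.
Amplification A = 1/(1 − 0.606) = 2.538.
ΔT = 2.36 × 2.538 = 6.0 °C.

6.0 °C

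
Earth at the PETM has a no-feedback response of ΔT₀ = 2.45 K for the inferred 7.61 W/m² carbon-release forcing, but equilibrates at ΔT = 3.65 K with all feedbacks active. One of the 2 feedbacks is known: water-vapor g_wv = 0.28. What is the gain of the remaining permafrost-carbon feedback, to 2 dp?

0.05

Amplification A = ΔT/ΔT₀ = 3.65/2.45 = 1.49.
Total gain g = 1 − 1/A = 1 − 1/1.49 = 0.3289.
The known gain is 0.28.
g_pf = 0.3289 − 0.28 = 0.05.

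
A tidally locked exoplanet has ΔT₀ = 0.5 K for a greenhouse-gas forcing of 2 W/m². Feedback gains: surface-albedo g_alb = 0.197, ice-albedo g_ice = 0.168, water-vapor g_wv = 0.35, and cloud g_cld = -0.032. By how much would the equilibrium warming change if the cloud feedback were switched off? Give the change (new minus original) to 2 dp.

Original: g = 0.683, ΔT = 0.5/(1−0.683) = 1.5773 K.
Without cloud: g' = 0.715, ΔT' = 0.5/(1−0.715) = 1.7544 K.
Change = 1.7544 − 1.5773 = 0.18 K.

0.18 K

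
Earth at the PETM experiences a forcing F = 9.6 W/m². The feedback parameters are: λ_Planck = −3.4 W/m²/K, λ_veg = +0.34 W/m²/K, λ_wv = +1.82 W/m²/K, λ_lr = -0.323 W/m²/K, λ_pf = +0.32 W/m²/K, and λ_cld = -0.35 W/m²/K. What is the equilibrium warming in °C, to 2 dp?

6.03 °C

Net feedback parameter λ = (−3.4) + (+0.34) + (+1.82) + (-0.323) + (+0.32) + (-0.35) = -1.593 W/m²/K.
ΔT = −F/λ = −9.6/(-1.593) = 6.03 °C.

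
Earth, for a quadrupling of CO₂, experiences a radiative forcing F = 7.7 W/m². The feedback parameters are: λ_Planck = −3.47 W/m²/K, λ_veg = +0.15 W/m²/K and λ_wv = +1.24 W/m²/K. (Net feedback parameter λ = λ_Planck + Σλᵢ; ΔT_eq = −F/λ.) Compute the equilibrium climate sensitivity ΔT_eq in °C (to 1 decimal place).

Net feedback parameter λ = (−3.47) + (+0.15) + (+1.24) = -2.08 W/m²/K.
ΔT = −F/λ = −7.7/(-2.08) = 3.7 °C.

3.7 °C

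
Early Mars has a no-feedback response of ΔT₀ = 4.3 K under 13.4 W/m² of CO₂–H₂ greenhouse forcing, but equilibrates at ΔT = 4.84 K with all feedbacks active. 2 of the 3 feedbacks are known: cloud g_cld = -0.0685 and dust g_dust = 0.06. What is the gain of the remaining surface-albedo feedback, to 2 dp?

Amplification A = ΔT/ΔT₀ = 4.84/4.3 = 1.126.
Total gain g = 1 − 1/A = 1 − 1/1.126 = 0.1119.
Known gains sum to -0.0685 + 0.06 = -0.0085.
g_alb = 0.1119 + 0.0085 = 0.12.

0.12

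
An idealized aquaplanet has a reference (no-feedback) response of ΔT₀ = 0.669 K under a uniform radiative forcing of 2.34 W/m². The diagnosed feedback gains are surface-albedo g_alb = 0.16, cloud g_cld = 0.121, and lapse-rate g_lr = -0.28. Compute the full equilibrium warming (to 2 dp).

Total gain g = 0.16 + 0.121 − 0.28 = 0.001.
Amplification A = 1/(1 − 0.001) = 1.001.
ΔT = 0.669 × 1.001 = 0.67 K.

0.67 K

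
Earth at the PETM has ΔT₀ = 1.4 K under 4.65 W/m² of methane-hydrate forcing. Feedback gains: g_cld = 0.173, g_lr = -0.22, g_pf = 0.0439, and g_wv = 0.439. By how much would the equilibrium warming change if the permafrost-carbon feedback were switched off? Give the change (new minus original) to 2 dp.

-0.18 K

Original: g = 0.4359, ΔT = 1.4/(1−0.4359) = 2.4818 K.
Without permafrost-carbon: g' = 0.392, ΔT' = 1.4/(1−0.392) = 2.3026 K.
Change = 2.3026 − 2.4818 = -0.18 K.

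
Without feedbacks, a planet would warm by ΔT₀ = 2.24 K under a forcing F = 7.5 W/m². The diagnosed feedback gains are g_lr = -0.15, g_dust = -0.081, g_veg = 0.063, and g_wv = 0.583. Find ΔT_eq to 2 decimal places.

Total gain g = -0.15 − 0.081 + 0.063 + 0.583 = 0.415.
Amplification A = 1/(1 − 0.415) = 1.709.
ΔT = 2.24 × 1.709 = 3.83 K.

3.83 K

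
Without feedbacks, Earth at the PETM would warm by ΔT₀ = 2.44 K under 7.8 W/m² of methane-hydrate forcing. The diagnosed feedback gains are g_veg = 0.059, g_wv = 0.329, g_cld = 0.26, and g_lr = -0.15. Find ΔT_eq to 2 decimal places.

4.86 K

Total gain g = 0.059 + 0.329 + 0.26 − 0.15 = 0.498.
Amplification A = 1/(1 − 0.498) = 1.992.
ΔT = 2.44 × 1.992 = 4.86 K.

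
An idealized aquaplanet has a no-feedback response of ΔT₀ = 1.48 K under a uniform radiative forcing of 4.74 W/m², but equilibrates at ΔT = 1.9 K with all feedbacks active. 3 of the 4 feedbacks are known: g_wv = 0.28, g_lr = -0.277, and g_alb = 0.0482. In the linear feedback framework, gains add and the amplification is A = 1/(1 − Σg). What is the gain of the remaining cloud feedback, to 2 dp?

0.17

Amplification A = ΔT/ΔT₀ = 1.9/1.48 = 1.284.
Total gain g = 1 − 1/A = 1 − 1/1.284 = 0.2212.
Known gains sum to 0.28 − 0.277 + 0.0482 = 0.0512.
g_cld = 0.2212 − 0.0512 = 0.17.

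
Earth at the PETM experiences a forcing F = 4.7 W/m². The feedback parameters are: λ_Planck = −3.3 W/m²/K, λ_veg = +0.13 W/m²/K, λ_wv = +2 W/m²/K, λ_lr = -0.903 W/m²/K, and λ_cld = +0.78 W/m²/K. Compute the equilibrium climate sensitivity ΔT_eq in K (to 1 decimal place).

3.6 K

Net feedback parameter λ = (−3.3) + (+0.13) + (+2) + (-0.903) + (+0.78) = -1.293 W/m²/K.
ΔT = −F/λ = −4.7/(-1.293) = 3.6 K.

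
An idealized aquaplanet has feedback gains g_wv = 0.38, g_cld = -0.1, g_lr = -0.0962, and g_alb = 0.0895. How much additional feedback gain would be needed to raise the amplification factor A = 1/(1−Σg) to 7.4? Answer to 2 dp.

0.59

Current total gain = 0.2733.
Target gain for A = 7.4: g* = 1 − 1/7.4 = 0.8649.
Additional gain needed = 0.8649 − 0.2733 = 0.59.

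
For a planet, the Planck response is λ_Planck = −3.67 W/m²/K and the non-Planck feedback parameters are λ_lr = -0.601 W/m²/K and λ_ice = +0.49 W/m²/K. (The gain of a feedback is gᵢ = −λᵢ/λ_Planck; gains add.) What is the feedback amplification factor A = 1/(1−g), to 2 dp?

0.97

Convert to gains: g_lr = -0.601/3.67 = -0.1638; g_ice = 0.49/3.67 = 0.1335.
Total gain g = -0.0303.
A = 1/(1 + 0.0303) = 0.97.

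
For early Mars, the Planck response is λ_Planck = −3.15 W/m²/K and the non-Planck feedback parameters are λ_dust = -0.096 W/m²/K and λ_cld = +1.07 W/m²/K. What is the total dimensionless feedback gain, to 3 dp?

Convert to gains: g_dust = -0.096/3.15 = -0.03048; g_cld = 1.07/3.15 = 0.3397.
Total gain g = 0.30922.

0.309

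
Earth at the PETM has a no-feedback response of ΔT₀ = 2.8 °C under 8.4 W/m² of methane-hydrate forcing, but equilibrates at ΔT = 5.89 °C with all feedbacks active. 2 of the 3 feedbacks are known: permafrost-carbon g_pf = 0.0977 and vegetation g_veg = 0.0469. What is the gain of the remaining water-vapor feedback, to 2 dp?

Amplification A = ΔT/ΔT₀ = 5.89/2.8 = 2.104.
Total gain g = 1 − 1/A = 1 − 1/2.104 = 0.5247.
Known gains sum to 0.0977 + 0.0469 = 0.1446.
g_wv = 0.5247 − 0.1446 = 0.38.

0.38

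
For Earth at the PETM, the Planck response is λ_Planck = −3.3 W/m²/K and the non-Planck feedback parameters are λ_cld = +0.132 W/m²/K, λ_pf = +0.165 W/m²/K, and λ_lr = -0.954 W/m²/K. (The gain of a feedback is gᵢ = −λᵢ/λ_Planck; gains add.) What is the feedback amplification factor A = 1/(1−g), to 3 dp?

0.834

Convert to gains: g_cld = 0.132/3.3 = 0.04; g_pf = 0.165/3.3 = 0.05; g_lr = -0.954/3.3 = -0.2891.
Total gain g = -0.1991.
A = 1/(1 + 0.1991) = 0.834.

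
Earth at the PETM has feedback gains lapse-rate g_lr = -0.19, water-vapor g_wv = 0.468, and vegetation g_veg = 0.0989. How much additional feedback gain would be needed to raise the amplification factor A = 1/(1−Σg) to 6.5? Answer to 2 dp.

0.47

Current total gain = 0.3769.
Target gain for A = 6.5: g* = 1 − 1/6.5 = 0.8462.
Additional gain needed = 0.8462 − 0.3769 = 0.47.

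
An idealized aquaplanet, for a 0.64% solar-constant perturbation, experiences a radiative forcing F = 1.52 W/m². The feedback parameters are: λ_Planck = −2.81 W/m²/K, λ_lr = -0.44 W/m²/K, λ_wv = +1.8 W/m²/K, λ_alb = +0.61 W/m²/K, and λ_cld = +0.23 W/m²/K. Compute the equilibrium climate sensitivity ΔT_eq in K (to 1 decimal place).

Net feedback parameter λ = (−2.81) + (-0.44) + (+1.8) + (+0.61) + (+0.23) = -0.61 W/m²/K.
ΔT = −F/λ = −1.52/(-0.61) = 2.5 K.

2.5 K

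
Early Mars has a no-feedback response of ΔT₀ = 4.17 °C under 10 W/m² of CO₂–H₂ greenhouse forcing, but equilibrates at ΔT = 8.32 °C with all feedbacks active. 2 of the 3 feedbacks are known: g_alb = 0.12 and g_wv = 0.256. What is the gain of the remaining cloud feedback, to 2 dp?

0.12

Amplification A = ΔT/ΔT₀ = 8.32/4.17 = 1.995.
Total gain g = 1 − 1/A = 1 − 1/1.995 = 0.4987.
Known gains sum to 0.12 + 0.256 = 0.376.
g_cld = 0.4987 − 0.376 = 0.12.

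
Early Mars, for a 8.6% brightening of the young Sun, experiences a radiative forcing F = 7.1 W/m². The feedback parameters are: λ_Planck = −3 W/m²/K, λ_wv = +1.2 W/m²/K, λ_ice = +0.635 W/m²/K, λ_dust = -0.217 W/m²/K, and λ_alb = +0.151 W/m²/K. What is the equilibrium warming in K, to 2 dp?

5.77 K

Net feedback parameter λ = (−3) + (+1.2) + (+0.635) + (-0.217) + (+0.151) = -1.231 W/m²/K.
ΔT = −F/λ = −7.1/(-1.231) = 5.77 K.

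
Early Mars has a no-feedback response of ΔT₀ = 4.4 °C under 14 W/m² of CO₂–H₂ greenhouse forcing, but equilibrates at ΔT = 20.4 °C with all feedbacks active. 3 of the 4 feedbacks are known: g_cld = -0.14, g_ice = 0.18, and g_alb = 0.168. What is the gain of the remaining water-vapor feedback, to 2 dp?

0.58

Amplification A = ΔT/ΔT₀ = 20.4/4.4 = 4.636.
Total gain g = 1 − 1/A = 1 − 1/4.636 = 0.7843.
Known gains sum to -0.14 + 0.18 + 0.168 = 0.208.
g_wv = 0.7843 − 0.208 = 0.58.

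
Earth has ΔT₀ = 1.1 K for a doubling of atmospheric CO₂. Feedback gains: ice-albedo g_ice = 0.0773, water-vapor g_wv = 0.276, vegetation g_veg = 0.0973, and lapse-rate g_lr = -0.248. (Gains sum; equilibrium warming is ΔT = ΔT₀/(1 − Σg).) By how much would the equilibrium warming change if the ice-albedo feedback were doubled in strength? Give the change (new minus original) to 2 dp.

0.15 K

Original: g = 0.2026, ΔT = 1.1/(1−0.2026) = 1.3795 K.
With doubled ice-albedo: g' = 0.2799, ΔT' = 1.1/(1−0.2799) = 1.5276 K.
Change = 1.5276 − 1.3795 = 0.15 K.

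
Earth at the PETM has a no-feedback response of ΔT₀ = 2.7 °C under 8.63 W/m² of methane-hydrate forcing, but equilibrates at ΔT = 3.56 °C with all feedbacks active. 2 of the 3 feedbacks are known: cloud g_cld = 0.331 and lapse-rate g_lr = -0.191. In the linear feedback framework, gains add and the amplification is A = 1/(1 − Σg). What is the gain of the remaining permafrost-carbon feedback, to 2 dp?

0.10

Amplification A = ΔT/ΔT₀ = 3.56/2.7 = 1.319.
Total gain g = 1 − 1/A = 1 − 1/1.319 = 0.2418.
Known gains sum to 0.331 − 0.191 = 0.14.
g_pf = 0.2418 − 0.14 = 0.10.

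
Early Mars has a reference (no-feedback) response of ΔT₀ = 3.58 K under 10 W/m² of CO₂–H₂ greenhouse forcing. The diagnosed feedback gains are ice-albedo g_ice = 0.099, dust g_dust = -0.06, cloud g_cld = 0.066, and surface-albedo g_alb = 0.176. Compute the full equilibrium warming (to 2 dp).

Total gain g = 0.099 − 0.06 + 0.066 + 0.176 = 0.281.
Amplification A = 1/(1 − 0.281) = 1.391.
ΔT = 3.58 × 1.391 = 4.98 K.

4.98 K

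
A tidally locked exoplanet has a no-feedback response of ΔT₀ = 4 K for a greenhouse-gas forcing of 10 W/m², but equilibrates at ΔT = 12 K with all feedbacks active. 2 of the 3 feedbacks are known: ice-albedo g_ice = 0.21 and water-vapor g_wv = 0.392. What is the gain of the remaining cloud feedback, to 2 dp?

0.06

Amplification A = ΔT/ΔT₀ = 12/4 = 3.
Total gain g = 1 − 1/A = 1 − 1/3 = 0.6667.
Known gains sum to 0.21 + 0.392 = 0.602.
g_cld = 0.6667 − 0.602 = 0.06.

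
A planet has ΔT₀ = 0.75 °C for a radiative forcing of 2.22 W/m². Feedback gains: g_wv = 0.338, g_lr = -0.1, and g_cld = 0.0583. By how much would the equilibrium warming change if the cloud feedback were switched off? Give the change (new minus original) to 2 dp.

-0.08 °C

Original: g = 0.2963, ΔT = 0.75/(1−0.2963) = 1.0658 °C.
Without cloud: g' = 0.238, ΔT' = 0.75/(1−0.238) = 0.9843 °C.
Change = 0.9843 − 1.0658 = -0.08 °C.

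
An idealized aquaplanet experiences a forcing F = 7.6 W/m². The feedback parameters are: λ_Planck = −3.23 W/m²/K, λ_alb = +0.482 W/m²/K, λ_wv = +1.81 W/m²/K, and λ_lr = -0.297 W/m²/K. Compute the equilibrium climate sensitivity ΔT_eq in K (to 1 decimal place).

Net feedback parameter λ = (−3.23) + (+0.482) + (+1.81) + (-0.297) = -1.235 W/m²/K.
ΔT = −F/λ = −7.6/(-1.235) = 6.2 K.

6.2 K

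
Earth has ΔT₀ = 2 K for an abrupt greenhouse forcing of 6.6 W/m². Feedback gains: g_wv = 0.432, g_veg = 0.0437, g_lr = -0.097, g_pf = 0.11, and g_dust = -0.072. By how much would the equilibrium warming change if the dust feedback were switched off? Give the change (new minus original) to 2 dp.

0.48 K

Original: g = 0.4167, ΔT = 2/(1−0.4167) = 3.4288 K.
Without dust: g' = 0.4887, ΔT' = 2/(1−0.4887) = 3.9116 K.
Change = 3.9116 − 3.4288 = 0.48 K.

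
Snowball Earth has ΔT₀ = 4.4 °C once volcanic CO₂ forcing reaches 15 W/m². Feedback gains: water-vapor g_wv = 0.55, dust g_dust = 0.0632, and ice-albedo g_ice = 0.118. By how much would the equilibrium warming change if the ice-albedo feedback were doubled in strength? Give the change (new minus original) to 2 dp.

Original: g = 0.7312, ΔT = 4.4/(1−0.7312) = 16.3690 °C.
With doubled ice-albedo: g' = 0.8492, ΔT' = 4.4/(1−0.8492) = 29.1777 °C.
Change = 29.1777 − 16.3690 = 12.81 °C.

12.81 °C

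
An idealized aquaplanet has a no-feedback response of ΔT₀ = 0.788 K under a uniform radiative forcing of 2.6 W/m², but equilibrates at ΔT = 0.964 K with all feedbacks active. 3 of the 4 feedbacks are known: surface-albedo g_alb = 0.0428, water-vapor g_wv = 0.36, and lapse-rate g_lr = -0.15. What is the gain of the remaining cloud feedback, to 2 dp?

-0.07

Amplification A = ΔT/ΔT₀ = 0.964/0.788 = 1.223.
Total gain g = 1 − 1/A = 1 − 1/1.223 = 0.1823.
Known gains sum to 0.0428 + 0.36 − 0.15 = 0.2528.
g_cld = 0.1823 − 0.2528 = -0.07.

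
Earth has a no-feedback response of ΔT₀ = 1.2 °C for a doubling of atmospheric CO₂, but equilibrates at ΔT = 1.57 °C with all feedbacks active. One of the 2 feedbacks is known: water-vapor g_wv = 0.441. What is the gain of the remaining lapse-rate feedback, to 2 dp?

Amplification A = ΔT/ΔT₀ = 1.57/1.2 = 1.308.
Total gain g = 1 − 1/A = 1 − 1/1.308 = 0.2355.
The known gain is 0.441.
g_lr = 0.2355 − 0.441 = -0.21.

-0.21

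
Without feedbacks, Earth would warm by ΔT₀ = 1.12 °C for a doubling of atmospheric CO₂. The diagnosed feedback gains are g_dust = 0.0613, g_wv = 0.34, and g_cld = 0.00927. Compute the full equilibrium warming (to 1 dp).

1.9 °C

Total gain g = 0.0613 + 0.34 + 0.00927 = 0.41057.
Amplification A = 1/(1 − 0.41057) = 1.697.
ΔT = 1.12 × 1.697 = 1.9 °C.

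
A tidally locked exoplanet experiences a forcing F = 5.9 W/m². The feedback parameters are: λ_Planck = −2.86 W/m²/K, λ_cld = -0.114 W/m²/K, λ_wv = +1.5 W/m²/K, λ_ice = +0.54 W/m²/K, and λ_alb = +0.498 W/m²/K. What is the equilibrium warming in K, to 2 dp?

13.53 K

Net feedback parameter λ = (−2.86) + (-0.114) + (+1.5) + (+0.54) + (+0.498) = -0.436 W/m²/K.
ΔT = −F/λ = −5.9/(-0.436) = 13.53 K.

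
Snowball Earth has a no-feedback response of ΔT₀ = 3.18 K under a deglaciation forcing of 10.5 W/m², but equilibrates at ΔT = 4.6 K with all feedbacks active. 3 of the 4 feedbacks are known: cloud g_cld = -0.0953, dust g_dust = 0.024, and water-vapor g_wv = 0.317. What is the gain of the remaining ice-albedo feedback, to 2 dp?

0.06

Amplification A = ΔT/ΔT₀ = 4.6/3.18 = 1.447.
Total gain g = 1 − 1/A = 1 − 1/1.447 = 0.3089.
Known gains sum to -0.0953 + 0.024 + 0.317 = 0.2457.
g_ice = 0.3089 − 0.2457 = 0.06.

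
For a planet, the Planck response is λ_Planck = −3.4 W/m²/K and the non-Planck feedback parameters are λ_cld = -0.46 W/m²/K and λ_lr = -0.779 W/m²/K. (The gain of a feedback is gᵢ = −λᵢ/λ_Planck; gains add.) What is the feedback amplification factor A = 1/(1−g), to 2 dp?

Convert to gains: g_cld = -0.46/3.4 = -0.1353; g_lr = -0.779/3.4 = -0.2291.
Total gain g = -0.3644.
A = 1/(1 + 0.3644) = 0.73.

0.73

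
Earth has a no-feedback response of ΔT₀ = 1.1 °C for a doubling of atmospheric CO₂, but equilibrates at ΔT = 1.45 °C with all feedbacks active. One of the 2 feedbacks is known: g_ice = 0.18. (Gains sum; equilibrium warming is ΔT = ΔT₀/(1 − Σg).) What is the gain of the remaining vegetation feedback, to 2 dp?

Amplification A = ΔT/ΔT₀ = 1.45/1.1 = 1.318.
Total gain g = 1 − 1/A = 1 − 1/1.318 = 0.2413.
The known gain is 0.18.
g_veg = 0.2413 − 0.18 = 0.06.

0.06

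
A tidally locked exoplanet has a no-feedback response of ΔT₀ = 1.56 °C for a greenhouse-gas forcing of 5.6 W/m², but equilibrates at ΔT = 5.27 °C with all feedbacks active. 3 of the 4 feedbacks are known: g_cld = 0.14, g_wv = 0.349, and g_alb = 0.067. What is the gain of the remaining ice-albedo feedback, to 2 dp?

0.15

Amplification A = ΔT/ΔT₀ = 5.27/1.56 = 3.378.
Total gain g = 1 − 1/A = 1 − 1/3.378 = 0.704.
Known gains sum to 0.14 + 0.349 + 0.067 = 0.556.
g_ice = 0.704 − 0.556 = 0.15.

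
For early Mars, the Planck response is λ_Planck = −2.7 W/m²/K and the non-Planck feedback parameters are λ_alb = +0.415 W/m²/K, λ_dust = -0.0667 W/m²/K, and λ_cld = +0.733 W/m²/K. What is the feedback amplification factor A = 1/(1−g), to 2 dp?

Convert to gains: g_alb = 0.415/2.7 = 0.1537; g_dust = -0.0667/2.7 = -0.0247; g_cld = 0.733/2.7 = 0.2715.
Total gain g = 0.4005.
A = 1/(1 − 0.4005) = 1.67.

1.67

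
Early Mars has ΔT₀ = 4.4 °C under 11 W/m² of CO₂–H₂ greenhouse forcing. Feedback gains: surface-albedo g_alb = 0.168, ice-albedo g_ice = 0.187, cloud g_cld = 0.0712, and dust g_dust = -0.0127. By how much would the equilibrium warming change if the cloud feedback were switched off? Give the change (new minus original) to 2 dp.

Original: g = 0.4135, ΔT = 4.4/(1−0.4135) = 7.5021 °C.
Without cloud: g' = 0.3423, ΔT' = 4.4/(1−0.3423) = 6.6900 °C.
Change = 6.6900 − 7.5021 = -0.81 °C.

-0.81 °C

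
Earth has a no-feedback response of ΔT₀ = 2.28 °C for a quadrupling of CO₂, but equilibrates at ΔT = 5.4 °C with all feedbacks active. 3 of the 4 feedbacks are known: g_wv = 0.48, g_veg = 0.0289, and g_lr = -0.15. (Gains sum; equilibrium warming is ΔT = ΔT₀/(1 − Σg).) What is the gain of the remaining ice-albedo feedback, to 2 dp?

Amplification A = ΔT/ΔT₀ = 5.4/2.28 = 2.368.
Total gain g = 1 − 1/A = 1 − 1/2.368 = 0.5777.
Known gains sum to 0.48 + 0.0289 − 0.15 = 0.3589.
g_ice = 0.5777 − 0.3589 = 0.22.

0.22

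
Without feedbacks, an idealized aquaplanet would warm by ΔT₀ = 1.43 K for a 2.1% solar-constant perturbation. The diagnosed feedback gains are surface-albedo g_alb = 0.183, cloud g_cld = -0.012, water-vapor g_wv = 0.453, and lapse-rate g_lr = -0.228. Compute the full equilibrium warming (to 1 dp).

Total gain g = 0.183 − 0.012 + 0.453 − 0.228 = 0.396.
Amplification A = 1/(1 − 0.396) = 1.656.
ΔT = 1.43 × 1.656 = 2.4 K.

2.4 K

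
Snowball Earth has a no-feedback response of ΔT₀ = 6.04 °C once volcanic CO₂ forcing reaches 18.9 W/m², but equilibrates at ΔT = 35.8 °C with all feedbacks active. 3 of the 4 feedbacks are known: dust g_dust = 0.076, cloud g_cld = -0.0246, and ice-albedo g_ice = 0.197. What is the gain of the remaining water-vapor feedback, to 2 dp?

0.58

Amplification A = ΔT/ΔT₀ = 35.8/6.04 = 5.927.
Total gain g = 1 − 1/A = 1 − 1/5.927 = 0.8313.
Known gains sum to 0.076 − 0.0246 + 0.197 = 0.2484.
g_wv = 0.8313 − 0.2484 = 0.58.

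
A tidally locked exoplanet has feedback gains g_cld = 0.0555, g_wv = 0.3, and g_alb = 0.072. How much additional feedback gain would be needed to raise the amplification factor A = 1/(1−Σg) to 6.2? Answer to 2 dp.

0.41

Current total gain = 0.4275.
Target gain for A = 6.2: g* = 1 − 1/6.2 = 0.8387.
Additional gain needed = 0.8387 − 0.4275 = 0.41.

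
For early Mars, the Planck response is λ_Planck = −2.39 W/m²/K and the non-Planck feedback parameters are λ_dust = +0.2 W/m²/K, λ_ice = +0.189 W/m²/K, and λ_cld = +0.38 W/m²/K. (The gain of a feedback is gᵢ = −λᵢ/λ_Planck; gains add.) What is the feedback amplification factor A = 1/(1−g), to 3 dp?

Convert to gains: g_dust = 0.2/2.39 = 0.08368; g_ice = 0.189/2.39 = 0.07908; g_cld = 0.38/2.39 = 0.159.
Total gain g = 0.32176.
A = 1/(1 − 0.32176) = 1.474.

1.474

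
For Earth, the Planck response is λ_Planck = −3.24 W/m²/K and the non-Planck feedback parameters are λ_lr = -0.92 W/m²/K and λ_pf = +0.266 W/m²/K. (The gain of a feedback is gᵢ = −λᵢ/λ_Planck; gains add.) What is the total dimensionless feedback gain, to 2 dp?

-0.20

Convert to gains: g_lr = -0.92/3.24 = -0.284; g_pf = 0.266/3.24 = 0.0821.
Total gain g = -0.2019.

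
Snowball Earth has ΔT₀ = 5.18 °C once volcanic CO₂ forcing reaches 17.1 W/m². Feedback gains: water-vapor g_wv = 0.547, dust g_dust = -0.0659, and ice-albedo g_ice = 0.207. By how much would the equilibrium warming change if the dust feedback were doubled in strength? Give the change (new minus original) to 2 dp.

Original: g = 0.6881, ΔT = 5.18/(1−0.6881) = 16.6079 °C.
With doubled dust: g' = 0.6222, ΔT' = 5.18/(1−0.6222) = 13.7110 °C.
Change = 13.7110 − 16.6079 = -2.90 °C.

-2.90 °C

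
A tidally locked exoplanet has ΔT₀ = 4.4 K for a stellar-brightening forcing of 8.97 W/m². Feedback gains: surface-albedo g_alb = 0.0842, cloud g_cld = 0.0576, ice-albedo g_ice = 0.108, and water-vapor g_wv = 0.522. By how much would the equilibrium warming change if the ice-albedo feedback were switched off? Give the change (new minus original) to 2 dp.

Original: g = 0.7718, ΔT = 4.4/(1−0.7718) = 19.2813 K.
Without ice-albedo: g' = 0.6638, ΔT' = 4.4/(1−0.6638) = 13.0874 K.
Change = 13.0874 − 19.2813 = -6.19 K.

-6.19 K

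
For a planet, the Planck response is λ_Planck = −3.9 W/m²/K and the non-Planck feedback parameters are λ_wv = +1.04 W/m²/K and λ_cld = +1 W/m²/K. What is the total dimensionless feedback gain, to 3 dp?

Convert to gains: g_wv = 1.04/3.9 = 0.2667; g_cld = 1/3.9 = 0.2564.
Total gain g = 0.5231.

0.523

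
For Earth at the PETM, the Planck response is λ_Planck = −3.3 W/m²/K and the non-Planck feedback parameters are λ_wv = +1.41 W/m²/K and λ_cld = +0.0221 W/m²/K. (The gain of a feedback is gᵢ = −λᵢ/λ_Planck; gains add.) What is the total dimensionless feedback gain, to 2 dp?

Convert to gains: g_wv = 1.41/3.3 = 0.4273; g_cld = 0.0221/3.3 = 0.006697.
Total gain g = 0.433997.

0.43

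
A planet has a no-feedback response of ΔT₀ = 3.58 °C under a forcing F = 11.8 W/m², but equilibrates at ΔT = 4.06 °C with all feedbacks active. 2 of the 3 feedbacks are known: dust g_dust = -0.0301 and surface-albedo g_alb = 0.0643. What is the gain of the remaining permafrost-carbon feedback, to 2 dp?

0.08

Amplification A = ΔT/ΔT₀ = 4.06/3.58 = 1.134.
Total gain g = 1 − 1/A = 1 − 1/1.134 = 0.1182.
Known gains sum to -0.0301 + 0.0643 = 0.0342.
g_pf = 0.1182 − 0.0342 = 0.08.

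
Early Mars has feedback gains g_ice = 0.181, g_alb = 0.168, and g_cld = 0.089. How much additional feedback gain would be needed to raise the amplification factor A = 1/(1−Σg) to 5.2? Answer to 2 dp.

Current total gain = 0.438.
Target gain for A = 5.2: g* = 1 − 1/5.2 = 0.8077.
Additional gain needed = 0.8077 − 0.438 = 0.37.

0.37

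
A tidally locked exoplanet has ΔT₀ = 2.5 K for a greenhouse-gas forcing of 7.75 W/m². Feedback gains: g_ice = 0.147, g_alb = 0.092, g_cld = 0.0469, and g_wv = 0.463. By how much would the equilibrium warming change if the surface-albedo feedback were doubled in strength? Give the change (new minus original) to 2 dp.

5.76 K

Original: g = 0.7489, ΔT = 2.5/(1−0.7489) = 9.9562 K.
With doubled surface-albedo: g' = 0.8409, ΔT' = 2.5/(1−0.8409) = 15.7134 K.
Change = 15.7134 − 9.9562 = 5.76 K.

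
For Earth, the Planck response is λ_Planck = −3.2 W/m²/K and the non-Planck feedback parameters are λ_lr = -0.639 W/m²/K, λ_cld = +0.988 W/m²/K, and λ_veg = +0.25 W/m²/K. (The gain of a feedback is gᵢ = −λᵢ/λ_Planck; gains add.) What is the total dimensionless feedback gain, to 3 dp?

0.187

Convert to gains: g_lr = -0.639/3.2 = -0.1997; g_cld = 0.988/3.2 = 0.3087; g_veg = 0.25/3.2 = 0.07812.
Total gain g = 0.18712.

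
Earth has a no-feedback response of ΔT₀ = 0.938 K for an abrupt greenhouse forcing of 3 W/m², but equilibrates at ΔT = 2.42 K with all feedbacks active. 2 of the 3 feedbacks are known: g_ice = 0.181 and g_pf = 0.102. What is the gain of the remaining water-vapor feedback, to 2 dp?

0.33

Amplification A = ΔT/ΔT₀ = 2.42/0.938 = 2.58.
Total gain g = 1 − 1/A = 1 − 1/2.58 = 0.6124.
Known gains sum to 0.181 + 0.102 = 0.283.
g_wv = 0.6124 − 0.283 = 0.33.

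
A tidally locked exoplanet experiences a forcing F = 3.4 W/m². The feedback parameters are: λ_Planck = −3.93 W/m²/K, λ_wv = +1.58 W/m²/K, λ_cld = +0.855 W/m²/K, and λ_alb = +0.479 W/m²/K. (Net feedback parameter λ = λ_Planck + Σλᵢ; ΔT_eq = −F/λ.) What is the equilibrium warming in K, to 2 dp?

Net feedback parameter λ = (−3.93) + (+1.58) + (+0.855) + (+0.479) = -1.016 W/m²/K.
ΔT = −F/λ = −3.4/(-1.016) = 3.35 K.

3.35 K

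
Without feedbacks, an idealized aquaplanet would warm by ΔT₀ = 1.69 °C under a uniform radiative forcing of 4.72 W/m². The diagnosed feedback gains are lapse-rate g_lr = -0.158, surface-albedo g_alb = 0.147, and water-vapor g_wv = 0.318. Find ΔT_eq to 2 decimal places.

Total gain g = -0.158 + 0.147 + 0.318 = 0.307.
Amplification A = 1/(1 − 0.307) = 1.443.
ΔT = 1.69 × 1.443 = 2.44 °C.

2.44 °C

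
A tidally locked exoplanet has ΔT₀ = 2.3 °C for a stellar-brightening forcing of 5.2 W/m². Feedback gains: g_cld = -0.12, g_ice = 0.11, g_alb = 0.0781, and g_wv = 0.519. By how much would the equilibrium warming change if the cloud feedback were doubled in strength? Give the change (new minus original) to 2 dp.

Original: g = 0.5871, ΔT = 2.3/(1−0.5871) = 5.5704 °C.
With doubled cloud: g' = 0.4671, ΔT' = 2.3/(1−0.4671) = 4.3160 °C.
Change = 4.3160 − 5.5704 = -1.25 °C.

-1.25 °C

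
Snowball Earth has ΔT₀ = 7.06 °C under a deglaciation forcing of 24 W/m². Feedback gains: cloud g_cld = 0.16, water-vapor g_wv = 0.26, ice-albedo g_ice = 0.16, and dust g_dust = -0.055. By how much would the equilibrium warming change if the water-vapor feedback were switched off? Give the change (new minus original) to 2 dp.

-5.26 °C

Original: g = 0.525, ΔT = 7.06/(1−0.525) = 14.8632 °C.
Without water-vapor: g' = 0.265, ΔT' = 7.06/(1−0.265) = 9.6054 °C.
Change = 9.6054 − 14.8632 = -5.26 °C.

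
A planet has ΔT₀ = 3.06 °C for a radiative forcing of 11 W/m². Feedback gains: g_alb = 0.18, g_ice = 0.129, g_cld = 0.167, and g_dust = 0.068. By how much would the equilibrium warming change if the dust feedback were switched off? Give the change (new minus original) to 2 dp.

-0.87 °C

Original: g = 0.544, ΔT = 3.06/(1−0.544) = 6.7105 °C.
Without dust: g' = 0.476, ΔT' = 3.06/(1−0.476) = 5.8397 °C.
Change = 5.8397 − 6.7105 = -0.87 °C.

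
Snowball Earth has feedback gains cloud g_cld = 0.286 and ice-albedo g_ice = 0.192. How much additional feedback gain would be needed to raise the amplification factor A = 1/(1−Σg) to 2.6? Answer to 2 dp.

0.14

Current total gain = 0.478.
Target gain for A = 2.6: g* = 1 − 1/2.6 = 0.6154.
Additional gain needed = 0.6154 − 0.478 = 0.14.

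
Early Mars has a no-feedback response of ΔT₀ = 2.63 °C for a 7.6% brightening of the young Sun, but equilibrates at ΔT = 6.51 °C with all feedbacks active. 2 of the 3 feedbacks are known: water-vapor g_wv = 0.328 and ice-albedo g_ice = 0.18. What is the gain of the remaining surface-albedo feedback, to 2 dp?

0.09

Amplification A = ΔT/ΔT₀ = 6.51/2.63 = 2.475.
Total gain g = 1 − 1/A = 1 − 1/2.475 = 0.596.
Known gains sum to 0.328 + 0.18 = 0.508.
g_alb = 0.596 − 0.508 = 0.09.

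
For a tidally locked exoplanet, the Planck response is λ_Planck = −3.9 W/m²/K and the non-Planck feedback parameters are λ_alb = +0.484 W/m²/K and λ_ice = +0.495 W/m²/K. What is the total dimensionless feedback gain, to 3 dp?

0.251

Convert to gains: g_alb = 0.484/3.9 = 0.1241; g_ice = 0.495/3.9 = 0.1269.
Total gain g = 0.251.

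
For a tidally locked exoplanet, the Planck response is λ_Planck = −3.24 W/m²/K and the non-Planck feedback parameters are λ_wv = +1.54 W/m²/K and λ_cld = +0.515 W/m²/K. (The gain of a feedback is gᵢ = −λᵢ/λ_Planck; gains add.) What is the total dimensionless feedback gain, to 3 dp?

Convert to gains: g_wv = 1.54/3.24 = 0.4753; g_cld = 0.515/3.24 = 0.159.
Total gain g = 0.6343.

0.634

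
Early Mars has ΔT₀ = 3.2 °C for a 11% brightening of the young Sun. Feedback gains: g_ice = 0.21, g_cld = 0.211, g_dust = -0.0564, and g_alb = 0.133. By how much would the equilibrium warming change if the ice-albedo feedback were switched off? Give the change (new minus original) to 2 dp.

Original: g = 0.4976, ΔT = 3.2/(1−0.4976) = 6.3694 °C.
Without ice-albedo: g' = 0.2876, ΔT' = 3.2/(1−0.2876) = 4.4919 °C.
Change = 4.4919 − 6.3694 = -1.88 °C.

-1.88 °C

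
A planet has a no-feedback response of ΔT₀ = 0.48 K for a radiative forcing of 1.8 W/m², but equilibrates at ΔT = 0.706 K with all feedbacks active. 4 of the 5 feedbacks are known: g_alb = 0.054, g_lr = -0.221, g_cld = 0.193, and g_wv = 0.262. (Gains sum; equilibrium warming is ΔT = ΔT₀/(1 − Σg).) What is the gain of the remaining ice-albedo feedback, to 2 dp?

0.03

Amplification A = ΔT/ΔT₀ = 0.706/0.48 = 1.471.
Total gain g = 1 − 1/A = 1 − 1/1.471 = 0.3202.
Known gains sum to 0.054 − 0.221 + 0.193 + 0.262 = 0.288.
g_ice = 0.3202 − 0.288 = 0.03.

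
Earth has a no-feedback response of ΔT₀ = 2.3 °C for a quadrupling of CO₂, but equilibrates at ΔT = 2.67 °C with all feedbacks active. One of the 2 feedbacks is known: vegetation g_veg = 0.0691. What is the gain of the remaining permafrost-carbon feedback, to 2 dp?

Amplification A = ΔT/ΔT₀ = 2.67/2.3 = 1.161.
Total gain g = 1 − 1/A = 1 − 1/1.161 = 0.1387.
The known gain is 0.0691.
g_pf = 0.1387 − 0.0691 = 0.07.

0.07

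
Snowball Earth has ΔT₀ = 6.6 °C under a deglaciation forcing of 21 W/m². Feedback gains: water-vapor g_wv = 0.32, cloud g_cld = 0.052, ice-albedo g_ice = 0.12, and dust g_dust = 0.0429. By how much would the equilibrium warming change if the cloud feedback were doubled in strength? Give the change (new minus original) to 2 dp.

Original: g = 0.5349, ΔT = 6.6/(1−0.5349) = 14.1905 °C.
With doubled cloud: g' = 0.5869, ΔT' = 6.6/(1−0.5869) = 15.9768 °C.
Change = 15.9768 − 14.1905 = 1.79 °C.

1.79 °C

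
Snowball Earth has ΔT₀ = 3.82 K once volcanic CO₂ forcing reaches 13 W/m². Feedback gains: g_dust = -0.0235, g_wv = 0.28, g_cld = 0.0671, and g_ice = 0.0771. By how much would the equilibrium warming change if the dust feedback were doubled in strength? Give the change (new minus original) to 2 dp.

Original: g = 0.4007, ΔT = 3.82/(1−0.4007) = 6.3741 K.
With doubled dust: g' = 0.3772, ΔT' = 3.82/(1−0.3772) = 6.1336 K.
Change = 6.1336 − 6.3741 = -0.24 K.

-0.24 K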